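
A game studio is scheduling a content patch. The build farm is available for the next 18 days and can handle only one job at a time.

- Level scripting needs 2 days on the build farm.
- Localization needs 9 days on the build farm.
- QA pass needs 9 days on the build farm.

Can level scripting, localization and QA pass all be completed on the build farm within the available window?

No

Running back to back, the jobs need 2 + 9 + 9 = 20 days on the build farm.
Since 20 > 18, they cannot all fit.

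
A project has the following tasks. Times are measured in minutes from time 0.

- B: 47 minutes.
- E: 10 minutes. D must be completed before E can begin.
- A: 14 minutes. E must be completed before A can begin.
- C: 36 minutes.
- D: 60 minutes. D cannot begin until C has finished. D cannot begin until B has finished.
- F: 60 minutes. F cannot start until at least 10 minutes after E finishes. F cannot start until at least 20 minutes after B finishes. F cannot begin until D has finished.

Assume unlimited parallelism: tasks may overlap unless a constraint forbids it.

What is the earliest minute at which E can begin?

C has no prerequisites, so it starts at minute 0 and finishes at minute 36.
B can start immediately at minute 0; it finishes at minute 47.
D has to wait for C (finishes minute 36); B (finishes minute 47). The latest of these is minute 47, so D runs minute 47 to 47 + 60 = minute 107.
E waits on D (finishes minute 107), so the earliest it can start is minute 107.

107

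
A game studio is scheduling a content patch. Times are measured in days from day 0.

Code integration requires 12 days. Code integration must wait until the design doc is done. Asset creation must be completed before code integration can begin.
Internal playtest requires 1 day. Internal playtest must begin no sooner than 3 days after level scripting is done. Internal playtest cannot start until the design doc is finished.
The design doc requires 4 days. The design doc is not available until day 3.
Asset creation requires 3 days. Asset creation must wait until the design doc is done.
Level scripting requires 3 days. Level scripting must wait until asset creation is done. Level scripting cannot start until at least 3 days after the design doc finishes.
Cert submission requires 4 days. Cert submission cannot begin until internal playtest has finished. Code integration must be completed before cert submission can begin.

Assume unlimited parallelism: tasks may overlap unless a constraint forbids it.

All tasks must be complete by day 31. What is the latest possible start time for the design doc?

8

To finish by day 31, cert submission (duration 4) must start no later than day 27.
Since cert submission (must start by day 27) depends on it, internal playtest must finish by day 27. Backing off its 1-day duration gives a latest start of day 26.
Level scripting feeds into internal playtest (must start by day 26, minus 3-day gap → day 23); so level scripting must finish by day 23 and therefore start by day 20.
Code integration feeds into cert submission (must start by day 27); so code integration must finish by day 27 and therefore start by day 15.
Asset creation feeds level scripting (must start by day 20); code integration (must start by day 15). Taking the minimum, asset creation must finish by day 15 and start by 15 − 3 = day 12.
The design doc feeds asset creation (must start by day 12); level scripting (must start by day 20, minus 3-day gap → day 17); code integration (must start by day 15); internal playtest (must start by day 26). Taking the minimum, the design doc must finish by day 12 and start by 12 − 4 = day 8.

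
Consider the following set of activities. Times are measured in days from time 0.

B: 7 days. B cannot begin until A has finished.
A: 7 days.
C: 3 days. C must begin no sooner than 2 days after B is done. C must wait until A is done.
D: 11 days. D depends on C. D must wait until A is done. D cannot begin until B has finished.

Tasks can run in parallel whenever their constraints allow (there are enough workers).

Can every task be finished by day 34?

Yes

A can start immediately at day 0; it finishes at day 7.
B waits on A (finishes day 7), so it starts at day 7 and finishes at 7 + 7 = day 14.
C has to wait for B (finishes day 14, plus 2-day gap → day 16); A (finishes day 7). The latest of these is day 16, so C runs day 16 to 16 + 3 = day 19.
D has to wait for C (finishes day 19); A (finishes day 7); B (finishes day 14). The latest of these is day 19, so D runs day 19 to 19 + 11 = day 30.
Every task is finished by day 30, which is no later than the deadline of 34, so the schedule is feasible.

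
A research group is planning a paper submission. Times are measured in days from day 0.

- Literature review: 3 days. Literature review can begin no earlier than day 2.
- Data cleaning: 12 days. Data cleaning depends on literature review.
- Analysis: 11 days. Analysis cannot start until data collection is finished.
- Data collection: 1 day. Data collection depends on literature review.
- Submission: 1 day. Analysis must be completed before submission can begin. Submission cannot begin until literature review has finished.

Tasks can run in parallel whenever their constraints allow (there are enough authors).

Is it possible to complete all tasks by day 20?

Literature review cannot begin until its own release at day 2. It runs from day 2 to 2 + 3 = day 5.
Data cleaning waits on literature review (finishes day 5), so it starts at day 5 and finishes at 5 + 12 = day 17.
Data collection waits on literature review (finishes day 5), so it starts at day 5 and finishes at 5 + 1 = day 6.
Analysis cannot begin until data collection (finishes day 6). It runs from day 6 to 6 + 11 = day 17.
Submission needs all of analysis (finishes day 17); literature review (finishes day 5). That puts its earliest start at day 17; it finishes at 17 + 1 = day 18.
Every task is finished by day 18, which is no later than the deadline of 20, so the schedule is feasible.

Yes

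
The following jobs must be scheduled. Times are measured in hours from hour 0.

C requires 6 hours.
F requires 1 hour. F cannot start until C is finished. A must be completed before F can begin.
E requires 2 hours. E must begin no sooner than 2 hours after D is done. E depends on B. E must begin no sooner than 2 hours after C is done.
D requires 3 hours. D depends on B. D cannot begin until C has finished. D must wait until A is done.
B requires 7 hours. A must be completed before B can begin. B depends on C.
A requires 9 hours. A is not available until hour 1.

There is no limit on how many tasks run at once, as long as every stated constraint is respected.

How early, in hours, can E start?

C has no prerequisites, so it starts at hour 0 and finishes at hour 6.
After its own release at hour 1, A can start at hour 1 and finishes at hour 10.
B has to wait for A (finishes hour 10); C (finishes hour 6). The latest of these is hour 10, so B runs hour 10 to 10 + 7 = hour 17.
For D: B (finishes hour 17); C (finishes hour 6); A (finishes hour 10). Taking the maximum gives a start of hour 17, and it finishes at 17 + 3 = hour 20.
E waits on D (finishes hour 20, plus 2-hour gap → hour 22); B (finishes hour 17); C (finishes hour 6, plus 2-hour gap → hour 8). The latest of these is hour 22, which is the earliest E can start.

22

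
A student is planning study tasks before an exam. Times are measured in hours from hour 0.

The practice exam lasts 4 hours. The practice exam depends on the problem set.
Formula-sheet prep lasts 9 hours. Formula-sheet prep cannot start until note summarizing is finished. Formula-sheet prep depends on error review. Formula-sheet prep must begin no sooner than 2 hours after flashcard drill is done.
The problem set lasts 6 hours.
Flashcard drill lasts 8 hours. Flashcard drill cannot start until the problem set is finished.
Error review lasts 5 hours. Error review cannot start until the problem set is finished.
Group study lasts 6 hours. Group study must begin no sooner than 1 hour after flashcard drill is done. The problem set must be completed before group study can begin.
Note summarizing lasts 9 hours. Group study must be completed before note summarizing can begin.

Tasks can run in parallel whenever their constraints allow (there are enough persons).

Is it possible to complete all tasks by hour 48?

Yes

The problem set has no prerequisites, so it starts at hour 0 and finishes at hour 6.
Error review cannot begin until the problem set (finishes hour 6). It runs from hour 6 to 6 + 5 = hour 11.
The practice exam cannot begin until the problem set (finishes hour 6). It runs from hour 6 to 6 + 4 = hour 10.
Flashcard drill waits on the problem set (finishes hour 6), so it starts at hour 6 and finishes at 6 + 8 = hour 14.
Group study cannot start until flashcard drill (finishes hour 14, plus 1-hour gap → hour 15); the problem set (finishes hour 6). The controlling bound is hour 15, so group study finishes at 15 + 6 = hour 21.
After group study (finishes hour 21), note summarizing can start at hour 21 and finishes at hour 30.
For formula-sheet prep: note summarizing (finishes hour 30); error review (finishes hour 11); flashcard drill (finishes hour 14, plus 2-hour gap → hour 16). Taking the maximum gives a start of hour 30, and it finishes at 30 + 9 = hour 39.
Every task is finished by hour 39, which is no later than the deadline of 48, so the schedule is feasible.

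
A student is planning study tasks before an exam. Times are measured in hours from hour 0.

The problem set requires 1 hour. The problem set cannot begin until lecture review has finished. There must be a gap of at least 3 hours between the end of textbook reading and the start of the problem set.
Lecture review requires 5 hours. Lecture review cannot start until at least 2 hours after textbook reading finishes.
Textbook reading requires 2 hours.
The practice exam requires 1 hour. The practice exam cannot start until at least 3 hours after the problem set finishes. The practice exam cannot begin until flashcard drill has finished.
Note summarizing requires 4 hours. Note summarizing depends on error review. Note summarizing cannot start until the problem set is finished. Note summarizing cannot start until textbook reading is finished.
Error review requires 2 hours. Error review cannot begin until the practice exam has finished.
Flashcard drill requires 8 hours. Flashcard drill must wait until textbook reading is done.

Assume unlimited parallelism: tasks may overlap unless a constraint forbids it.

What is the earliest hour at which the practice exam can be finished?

14

Textbook reading has no prerequisites, so it starts at hour 0 and finishes at hour 2.
After textbook reading (finishes hour 2), flashcard drill can start at hour 2 and finishes at hour 10.
After textbook reading (finishes hour 2, plus 2-hour gap → hour 4), lecture review can start at hour 4 and finishes at hour 9.
The problem set cannot start until lecture review (finishes hour 9); textbook reading (finishes hour 2, plus 3-hour gap → hour 5). The controlling bound is hour 9, so the problem set finishes at 9 + 1 = hour 10.
The practice exam cannot start until the problem set (finishes hour 10, plus 3-hour gap → hour 13); flashcard drill (finishes hour 10). The controlling bound is hour 13, so the practice exam finishes at 13 + 1 = hour 14.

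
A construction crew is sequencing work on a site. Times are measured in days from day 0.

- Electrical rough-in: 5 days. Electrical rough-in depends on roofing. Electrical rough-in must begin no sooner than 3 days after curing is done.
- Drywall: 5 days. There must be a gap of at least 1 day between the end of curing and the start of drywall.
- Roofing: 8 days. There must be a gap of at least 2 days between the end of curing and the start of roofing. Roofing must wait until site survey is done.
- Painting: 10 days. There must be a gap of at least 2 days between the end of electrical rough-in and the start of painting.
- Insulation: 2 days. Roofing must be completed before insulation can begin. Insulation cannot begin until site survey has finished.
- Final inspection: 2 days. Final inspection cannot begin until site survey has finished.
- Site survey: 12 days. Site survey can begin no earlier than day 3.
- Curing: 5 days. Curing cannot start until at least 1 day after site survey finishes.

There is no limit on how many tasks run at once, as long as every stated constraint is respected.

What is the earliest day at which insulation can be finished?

33

Site survey waits on its own release at day 3, so it starts at day 3 and finishes at 3 + 12 = day 15.
Curing cannot begin until site survey (finishes day 15, plus 1-day gap → day 16). It runs from day 16 to 16 + 5 = day 21.
Roofing has to wait for curing (finishes day 21, plus 2-day gap → day 23); site survey (finishes day 15). The latest of these is day 23, so roofing runs day 23 to 23 + 8 = day 31.
Insulation has to wait for roofing (finishes day 31); site survey (finishes day 15). The latest of these is day 31, so insulation runs day 31 to 31 + 2 = day 33.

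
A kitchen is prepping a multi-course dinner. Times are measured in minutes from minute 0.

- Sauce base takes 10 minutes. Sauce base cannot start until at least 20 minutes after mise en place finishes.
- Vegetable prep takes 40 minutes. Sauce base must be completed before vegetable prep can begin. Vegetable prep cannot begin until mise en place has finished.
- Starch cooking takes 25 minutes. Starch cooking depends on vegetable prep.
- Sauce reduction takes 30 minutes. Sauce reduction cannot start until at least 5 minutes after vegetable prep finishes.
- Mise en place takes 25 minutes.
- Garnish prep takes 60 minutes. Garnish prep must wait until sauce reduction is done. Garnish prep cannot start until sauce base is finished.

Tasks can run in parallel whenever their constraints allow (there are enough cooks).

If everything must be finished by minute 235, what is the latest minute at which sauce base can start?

90

To finish by minute 235, garnish prep (duration 60) must start no later than minute 175.
Sauce reduction feeds into garnish prep (must start by minute 175); so sauce reduction must finish by minute 175 and therefore start by minute 145.
Nothing follows starch cooking; the deadline of minute 235 is its only limit. It must start by 235 − 25 = minute 210.
Vegetable prep must finish in time for sauce reduction (must start by minute 145, minus 5-minute gap → minute 140); starch cooking (must start by minute 210). The tightest is minute 140, so vegetable prep must start by 140 − 40 = minute 100.
For sauce base: vegetable prep (must start by minute 100); garnish prep (must start by minute 175). The most restrictive is minute 100; with a 10-minute duration, sauce base must start by minute 90.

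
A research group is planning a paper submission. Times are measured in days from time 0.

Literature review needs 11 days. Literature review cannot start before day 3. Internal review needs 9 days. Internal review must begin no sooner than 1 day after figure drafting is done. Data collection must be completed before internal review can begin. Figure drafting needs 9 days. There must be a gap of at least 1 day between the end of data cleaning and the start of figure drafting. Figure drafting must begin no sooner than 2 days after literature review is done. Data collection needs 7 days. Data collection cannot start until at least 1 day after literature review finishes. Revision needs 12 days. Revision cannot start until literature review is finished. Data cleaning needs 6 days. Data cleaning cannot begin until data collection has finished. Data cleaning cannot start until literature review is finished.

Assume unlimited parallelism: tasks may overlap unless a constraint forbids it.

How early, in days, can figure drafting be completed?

38

After its own release at day 3, literature review can start at day 3 and finishes at day 14.
After literature review (finishes day 14, plus 1-day gap → day 15), data collection can start at day 15 and finishes at day 22.
For data cleaning: data collection (finishes day 22); literature review (finishes day 14). Taking the maximum gives a start of day 22, and it finishes at 22 + 6 = day 28.
Figure drafting needs all of data cleaning (finishes day 28, plus 1-day gap → day 29); literature review (finishes day 14, plus 2-day gap → day 16). That puts its earliest start at day 29; it finishes at 29 + 9 = day 38.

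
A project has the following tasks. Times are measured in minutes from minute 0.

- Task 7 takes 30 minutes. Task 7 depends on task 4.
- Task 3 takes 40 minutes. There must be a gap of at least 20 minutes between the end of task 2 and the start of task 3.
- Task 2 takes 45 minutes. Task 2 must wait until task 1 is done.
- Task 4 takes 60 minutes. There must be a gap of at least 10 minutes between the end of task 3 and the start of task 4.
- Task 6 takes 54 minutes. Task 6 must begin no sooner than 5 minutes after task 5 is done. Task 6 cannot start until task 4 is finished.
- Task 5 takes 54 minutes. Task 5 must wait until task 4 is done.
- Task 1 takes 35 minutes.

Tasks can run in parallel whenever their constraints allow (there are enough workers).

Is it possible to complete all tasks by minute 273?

No

Task 1 can start immediately at minute 0; it finishes at minute 35.
After task 1 (finishes minute 35), task 2 can start at minute 35 and finishes at minute 80.
Task 3 waits on task 2 (finishes minute 80, plus 20-minute gap → minute 100), so it starts at minute 100 and finishes at 100 + 40 = minute 140.
Task 4 waits on task 3 (finishes minute 140, plus 10-minute gap → minute 150), so it starts at minute 150 and finishes at 150 + 60 = minute 210.
After task 4 (finishes minute 210), task 7 can start at minute 210 and finishes at minute 240.
After task 4 (finishes minute 210), task 5 can start at minute 210 and finishes at minute 264.
Task 6 needs all of task 5 (finishes minute 264, plus 5-minute gap → minute 269); task 4 (finishes minute 210). That puts its earliest start at minute 269; it finishes at 269 + 54 = minute 323.
The earliest everything can be done is minute 323, which is after the deadline of 273, so it is not possible.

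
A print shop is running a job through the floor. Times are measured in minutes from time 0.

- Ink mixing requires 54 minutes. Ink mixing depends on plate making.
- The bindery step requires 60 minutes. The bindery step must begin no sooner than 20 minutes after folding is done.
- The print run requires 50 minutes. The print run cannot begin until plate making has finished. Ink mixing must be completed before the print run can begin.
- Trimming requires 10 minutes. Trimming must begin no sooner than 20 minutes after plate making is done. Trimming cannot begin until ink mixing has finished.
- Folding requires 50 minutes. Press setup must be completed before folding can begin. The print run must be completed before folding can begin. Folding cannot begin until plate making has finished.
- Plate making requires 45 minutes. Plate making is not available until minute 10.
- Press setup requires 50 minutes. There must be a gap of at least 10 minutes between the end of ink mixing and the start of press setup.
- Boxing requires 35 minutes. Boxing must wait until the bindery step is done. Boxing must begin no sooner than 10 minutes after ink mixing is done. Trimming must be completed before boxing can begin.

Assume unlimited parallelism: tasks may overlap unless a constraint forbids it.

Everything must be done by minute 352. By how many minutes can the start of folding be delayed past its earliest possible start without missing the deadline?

18

Plate making cannot begin until its own release at minute 10. It runs from minute 10 to 10 + 45 = minute 55.
Ink mixing cannot begin until plate making (finishes minute 55). It runs from minute 55 to 55 + 54 = minute 109.
The print run cannot start until plate making (finishes minute 55); ink mixing (finishes minute 109). The controlling bound is minute 109, so the print run finishes at 109 + 50 = minute 159.
Press setup cannot begin until ink mixing (finishes minute 109, plus 10-minute gap → minute 119). It runs from minute 119 to 119 + 50 = minute 169.
Folding needs all of press setup (finishes minute 169); the print run (finishes minute 159); plate making (finishes minute 55). That puts its earliest start at minute 169; it finishes at 169 + 50 = minute 219.

Working backward from the deadline:
To finish by minute 352, boxing (duration 35) must start no later than minute 317.
The bindery step feeds into boxing (must start by minute 317); so the bindery step must finish by minute 317 and therefore start by minute 257.
Folding has to be done before the bindery step (must start by minute 257, minus 20-minute gap → minute 237). That means finishing by minute 237, i.e. starting by 237 − 50 = minute 187.
So folding can start as early as minute 169 and as late as minute 187, giving 187 − 169 = 18 minutes of slack.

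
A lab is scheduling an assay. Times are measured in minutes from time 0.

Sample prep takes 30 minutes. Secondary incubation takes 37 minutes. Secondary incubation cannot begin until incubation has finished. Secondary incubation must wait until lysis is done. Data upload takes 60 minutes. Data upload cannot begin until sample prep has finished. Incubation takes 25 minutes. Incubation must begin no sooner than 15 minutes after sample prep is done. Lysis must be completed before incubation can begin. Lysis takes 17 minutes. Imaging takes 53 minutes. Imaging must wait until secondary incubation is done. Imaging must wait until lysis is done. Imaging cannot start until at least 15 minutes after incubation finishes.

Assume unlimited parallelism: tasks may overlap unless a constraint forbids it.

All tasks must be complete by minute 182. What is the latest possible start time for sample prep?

22

Imaging has no dependents, so it just needs to finish by minute 182. Starting by 182 − 53 = minute 129 achieves that.
Secondary incubation has to be done before imaging (must start by minute 129). That means finishing by minute 129, i.e. starting by 129 − 37 = minute 92.
Incubation feeds secondary incubation (must start by minute 92); imaging (must start by minute 129, minus 15-minute gap → minute 114). Taking the minimum, incubation must finish by minute 92 and start by 92 − 25 = minute 67.
Data upload must finish by minute 182; it takes 60 minutes, so it must start by 182 − 60 = minute 122.
For sample prep: incubation (must start by minute 67, minus 15-minute gap → minute 52); data upload (must start by minute 122). The most restrictive is minute 52; with a 30-minute duration, sample prep must start by minute 22.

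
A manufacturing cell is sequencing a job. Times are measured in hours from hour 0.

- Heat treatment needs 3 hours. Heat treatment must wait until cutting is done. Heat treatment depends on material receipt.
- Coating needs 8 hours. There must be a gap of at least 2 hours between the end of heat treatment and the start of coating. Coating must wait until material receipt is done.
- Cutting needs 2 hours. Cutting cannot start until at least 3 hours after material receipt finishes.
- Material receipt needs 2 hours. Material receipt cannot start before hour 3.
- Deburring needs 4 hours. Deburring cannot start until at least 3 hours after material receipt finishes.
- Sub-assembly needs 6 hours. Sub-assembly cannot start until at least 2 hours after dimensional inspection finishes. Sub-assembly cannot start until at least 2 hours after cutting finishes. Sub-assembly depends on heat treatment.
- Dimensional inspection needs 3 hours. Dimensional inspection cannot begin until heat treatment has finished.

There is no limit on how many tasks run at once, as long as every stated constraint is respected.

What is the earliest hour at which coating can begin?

Material receipt cannot begin until its own release at hour 3. It runs from hour 3 to 3 + 2 = hour 5.
After material receipt (finishes hour 5, plus 3-hour gap → hour 8), cutting can start at hour 8 and finishes at hour 10.
For heat treatment: cutting (finishes hour 10); material receipt (finishes hour 5). Taking the maximum gives a start of hour 10, and it finishes at 10 + 3 = hour 13.
Coating waits on heat treatment (finishes hour 13, plus 2-hour gap → hour 15); material receipt (finishes hour 5). The latest of these is hour 15, which is the earliest coating can start.

15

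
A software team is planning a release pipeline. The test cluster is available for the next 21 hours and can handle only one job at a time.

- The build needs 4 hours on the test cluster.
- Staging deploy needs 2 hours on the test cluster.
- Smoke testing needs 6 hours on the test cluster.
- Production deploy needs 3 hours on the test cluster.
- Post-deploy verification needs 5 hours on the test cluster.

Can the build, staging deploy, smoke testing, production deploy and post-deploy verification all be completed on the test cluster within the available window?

Yes

Running back to back, the jobs need 4 + 2 + 6 + 3 + 5 = 20 hours on the test cluster.
Since 20 ≤ 21, they fit within the window.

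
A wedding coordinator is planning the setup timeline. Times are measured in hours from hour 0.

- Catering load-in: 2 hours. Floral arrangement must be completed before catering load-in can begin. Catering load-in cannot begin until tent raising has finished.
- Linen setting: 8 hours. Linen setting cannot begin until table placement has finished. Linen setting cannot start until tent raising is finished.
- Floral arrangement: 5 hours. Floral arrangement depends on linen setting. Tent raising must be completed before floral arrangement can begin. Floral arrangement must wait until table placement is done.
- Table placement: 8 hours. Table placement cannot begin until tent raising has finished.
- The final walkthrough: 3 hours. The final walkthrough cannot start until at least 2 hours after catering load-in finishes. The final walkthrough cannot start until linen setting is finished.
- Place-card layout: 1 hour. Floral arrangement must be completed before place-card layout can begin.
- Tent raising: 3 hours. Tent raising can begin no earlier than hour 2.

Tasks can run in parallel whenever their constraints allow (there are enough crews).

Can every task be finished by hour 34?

After its own release at hour 2, tent raising can start at hour 2 and finishes at hour 5.
Table placement waits on tent raising (finishes hour 5), so it starts at hour 5 and finishes at 5 + 8 = hour 13.
Linen setting has to wait for table placement (finishes hour 13); tent raising (finishes hour 5). The latest of these is hour 13, so linen setting runs hour 13 to 13 + 8 = hour 21.
Floral arrangement has to wait for linen setting (finishes hour 21); tent raising (finishes hour 5); table placement (finishes hour 13). The latest of these is hour 21, so floral arrangement runs hour 21 to 21 + 5 = hour 26.
Place-card layout cannot begin until floral arrangement (finishes hour 26). It runs from hour 26 to 26 + 1 = hour 27.
Catering load-in has to wait for floral arrangement (finishes hour 26); tent raising (finishes hour 5). The latest of these is hour 26, so catering load-in runs hour 26 to 26 + 2 = hour 28.
For the final walkthrough: catering load-in (finishes hour 28, plus 2-hour gap → hour 30); linen setting (finishes hour 21). Taking the maximum gives a start of hour 30, and it finishes at 30 + 3 = hour 33.
Every task is finished by hour 33, which is no later than the deadline of 34, so the schedule is feasible.

Yes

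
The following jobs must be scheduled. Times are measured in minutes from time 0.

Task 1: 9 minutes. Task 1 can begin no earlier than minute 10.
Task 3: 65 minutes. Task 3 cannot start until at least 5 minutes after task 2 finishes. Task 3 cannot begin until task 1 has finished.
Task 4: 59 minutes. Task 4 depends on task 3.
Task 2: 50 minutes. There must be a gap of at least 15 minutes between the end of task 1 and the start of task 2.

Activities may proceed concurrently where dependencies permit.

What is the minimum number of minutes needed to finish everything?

213

Task 1 waits on its own release at minute 10, so it starts at minute 10 and finishes at 10 + 9 = minute 19.
After task 1 (finishes minute 19, plus 15-minute gap → minute 34), task 2 can start at minute 34 and finishes at minute 84.
Task 3 has to wait for task 2 (finishes minute 84, plus 5-minute gap → minute 89); task 1 (finishes minute 19). The latest of these is minute 89, so task 3 runs minute 89 to 89 + 65 = minute 154.
Task 4 cannot begin until task 3 (finishes minute 154). It runs from minute 154 to 154 + 59 = minute 213.
All tasks are finished once the last one completes. Finish times: Task 1 at 19, Task 2 at 84, Task 3 at 154, Task 4 at 213. The latest is minute 213.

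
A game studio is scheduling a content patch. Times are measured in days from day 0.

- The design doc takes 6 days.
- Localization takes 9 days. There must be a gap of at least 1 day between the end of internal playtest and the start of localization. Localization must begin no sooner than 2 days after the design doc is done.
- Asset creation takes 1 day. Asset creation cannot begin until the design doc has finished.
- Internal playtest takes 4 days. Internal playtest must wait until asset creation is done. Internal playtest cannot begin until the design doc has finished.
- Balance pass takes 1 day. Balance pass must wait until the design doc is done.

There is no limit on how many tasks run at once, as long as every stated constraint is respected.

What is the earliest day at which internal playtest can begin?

Nothing blocks the design doc, so it runs from day 0 to day 6.
Asset creation waits on the design doc (finishes day 6), so it starts at day 6 and finishes at 6 + 1 = day 7.
Internal playtest waits on asset creation (finishes day 7); the design doc (finishes day 6). The latest of these is day 7, which is the earliest internal playtest can start.

7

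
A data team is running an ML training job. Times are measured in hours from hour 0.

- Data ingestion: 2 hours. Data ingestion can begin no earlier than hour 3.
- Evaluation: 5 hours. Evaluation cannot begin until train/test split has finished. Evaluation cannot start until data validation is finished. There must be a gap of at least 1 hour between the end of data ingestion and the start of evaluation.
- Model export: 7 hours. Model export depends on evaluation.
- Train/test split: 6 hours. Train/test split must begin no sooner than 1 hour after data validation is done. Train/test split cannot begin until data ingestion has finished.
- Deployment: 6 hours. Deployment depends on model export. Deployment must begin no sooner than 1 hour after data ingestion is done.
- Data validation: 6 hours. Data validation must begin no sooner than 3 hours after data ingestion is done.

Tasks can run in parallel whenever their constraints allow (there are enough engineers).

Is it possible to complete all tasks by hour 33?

Data ingestion cannot begin until its own release at hour 3. It runs from hour 3 to 3 + 2 = hour 5.
Data validation waits on data ingestion (finishes hour 5, plus 3-hour gap → hour 8), so it starts at hour 8 and finishes at 8 + 6 = hour 14.
For train/test split: data validation (finishes hour 14, plus 1-hour gap → hour 15); data ingestion (finishes hour 5). Taking the maximum gives a start of hour 15, and it finishes at 15 + 6 = hour 21.
For evaluation: train/test split (finishes hour 21); data validation (finishes hour 14); data ingestion (finishes hour 5, plus 1-hour gap → hour 6). Taking the maximum gives a start of hour 21, and it finishes at 21 + 5 = hour 26.
Model export waits on evaluation (finishes hour 26), so it starts at hour 26 and finishes at 26 + 7 = hour 33.
Deployment has to wait for model export (finishes hour 33); data ingestion (finishes hour 5, plus 1-hour gap → hour 6). The latest of these is hour 33, so deployment runs hour 33 to 33 + 6 = hour 39.
The earliest everything can be done is hour 39, which is after the deadline of 33, so it is not possible.

No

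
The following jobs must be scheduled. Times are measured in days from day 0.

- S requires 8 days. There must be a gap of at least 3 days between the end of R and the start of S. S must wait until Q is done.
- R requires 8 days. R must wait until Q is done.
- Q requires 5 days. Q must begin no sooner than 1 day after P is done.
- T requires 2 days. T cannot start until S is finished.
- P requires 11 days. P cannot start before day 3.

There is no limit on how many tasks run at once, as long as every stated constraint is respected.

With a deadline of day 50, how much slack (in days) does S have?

P waits on its own release at day 3, so it starts at day 3 and finishes at 3 + 11 = day 14.
Q cannot begin until P (finishes day 14, plus 1-day gap → day 15). It runs from day 15 to 15 + 5 = day 20.
R waits on Q (finishes day 20), so it starts at day 20 and finishes at 20 + 8 = day 28.
S needs all of R (finishes day 28, plus 3-day gap → day 31); Q (finishes day 20). That puts its earliest start at day 31; it finishes at 31 + 8 = day 39.

Working backward from the deadline:
T has no dependents, so it just needs to finish by day 50. Starting by 50 − 2 = day 48 achieves that.
S must finish before T (must start by day 48). With an 8-day duration, S must start by 48 − 8 = day 40.
So S can start as early as day 31 and as late as day 40, giving 40 − 31 = 9 days of slack.

9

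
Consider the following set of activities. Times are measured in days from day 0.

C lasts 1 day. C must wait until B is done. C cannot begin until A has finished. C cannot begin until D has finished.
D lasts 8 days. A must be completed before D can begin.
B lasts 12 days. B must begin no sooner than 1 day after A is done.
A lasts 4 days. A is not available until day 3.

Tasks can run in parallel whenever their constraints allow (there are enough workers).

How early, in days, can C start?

A waits on its own release at day 3, so it starts at day 3 and finishes at 3 + 4 = day 7.
D cannot begin until A (finishes day 7). It runs from day 7 to 7 + 8 = day 15.
B waits on A (finishes day 7, plus 1-day gap → day 8), so it starts at day 8 and finishes at 8 + 12 = day 20.
C waits on B (finishes day 20); A (finishes day 7); D (finishes day 15). The latest of these is day 20, which is the earliest C can start.

20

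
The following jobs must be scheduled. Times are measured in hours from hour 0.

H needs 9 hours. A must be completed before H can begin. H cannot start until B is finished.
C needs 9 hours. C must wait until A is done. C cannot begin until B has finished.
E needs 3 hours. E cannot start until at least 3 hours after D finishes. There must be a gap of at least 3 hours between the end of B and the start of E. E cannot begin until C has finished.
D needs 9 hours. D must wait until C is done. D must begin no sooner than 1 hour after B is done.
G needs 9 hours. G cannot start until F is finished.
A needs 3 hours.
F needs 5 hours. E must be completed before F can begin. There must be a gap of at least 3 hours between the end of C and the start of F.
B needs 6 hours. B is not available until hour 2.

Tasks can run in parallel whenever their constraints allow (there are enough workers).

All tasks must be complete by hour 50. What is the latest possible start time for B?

To finish by hour 50, G (duration 9) must start no later than hour 41.
Since G (must start by hour 41) depends on it, F must finish by hour 41. Backing off its 5-hour duration gives a latest start of hour 36.
Since F (must start by hour 36) depends on it, E must finish by hour 36. Backing off its 3-hour duration gives a latest start of hour 33.
D feeds into E (must start by hour 33, minus 3-hour gap → hour 30); so D must finish by hour 30 and therefore start by hour 21.
For C: D (must start by hour 21); E (must start by hour 33); F (must start by hour 36, minus 3-hour gap → hour 33). The most restrictive is hour 21; with a 9-hour duration, C must start by hour 12.
H has no dependents, so it just needs to finish by hour 50. Starting by 50 − 9 = hour 41 achieves that.
B has several dependents: C (must start by hour 12); D (must start by hour 21, minus 1-hour gap → hour 20); E (must start by hour 33, minus 3-hour gap → hour 30); H (must start by hour 41). The earliest of those limits is hour 12, so B must start by 12 − 6 = hour 6.

6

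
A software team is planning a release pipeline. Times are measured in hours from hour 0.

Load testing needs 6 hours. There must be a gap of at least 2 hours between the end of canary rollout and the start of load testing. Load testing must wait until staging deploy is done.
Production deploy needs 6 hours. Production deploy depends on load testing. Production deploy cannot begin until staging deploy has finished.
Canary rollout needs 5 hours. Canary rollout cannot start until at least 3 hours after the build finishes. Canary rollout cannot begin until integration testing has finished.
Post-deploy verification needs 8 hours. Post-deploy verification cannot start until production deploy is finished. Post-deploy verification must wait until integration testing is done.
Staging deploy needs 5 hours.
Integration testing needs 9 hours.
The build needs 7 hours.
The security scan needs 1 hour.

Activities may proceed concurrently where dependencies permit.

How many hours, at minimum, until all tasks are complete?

37

Staging deploy has no prerequisites, so it starts at hour 0 and finishes at hour 5.
The security scan can start immediately at hour 0; it finishes at hour 1.
Integration testing can start immediately at hour 0; it finishes at hour 9.
The build has no prerequisites, so it starts at hour 0 and finishes at hour 7.
Canary rollout has to wait for the build (finishes hour 7, plus 3-hour gap → hour 10); integration testing (finishes hour 9). The latest of these is hour 10, so canary rollout runs hour 10 to 10 + 5 = hour 15.
Load testing cannot start until canary rollout (finishes hour 15, plus 2-hour gap → hour 17); staging deploy (finishes hour 5). The controlling bound is hour 17, so load testing finishes at 17 + 6 = hour 23.
Production deploy cannot start until load testing (finishes hour 23); staging deploy (finishes hour 5). The controlling bound is hour 23, so production deploy finishes at 23 + 6 = hour 29.
Post-deploy verification has to wait for production deploy (finishes hour 29); integration testing (finishes hour 9). The latest of these is hour 29, so post-deploy verification runs hour 29 to 29 + 8 = hour 37.
All tasks are finished once the last one completes. Finish times: The build at 7, Integration testing at 9, The security scan at 1, Staging deploy at 5, Canary rollout at 15, Load testing at 23, Production deploy at 29, Post-deploy verification at 37. The latest is hour 37.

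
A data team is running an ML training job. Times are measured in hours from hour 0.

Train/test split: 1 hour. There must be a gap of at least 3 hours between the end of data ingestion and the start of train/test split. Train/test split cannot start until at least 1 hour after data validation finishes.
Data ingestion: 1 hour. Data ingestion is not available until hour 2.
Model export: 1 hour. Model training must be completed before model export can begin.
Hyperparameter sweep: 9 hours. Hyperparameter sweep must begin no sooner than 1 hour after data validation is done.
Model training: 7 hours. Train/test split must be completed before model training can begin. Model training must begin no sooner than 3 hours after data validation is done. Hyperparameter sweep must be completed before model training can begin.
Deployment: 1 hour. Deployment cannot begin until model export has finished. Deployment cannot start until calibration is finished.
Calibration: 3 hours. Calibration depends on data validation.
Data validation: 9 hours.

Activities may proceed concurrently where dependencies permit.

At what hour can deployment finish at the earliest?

28

Data validation has no prerequisites, so it starts at hour 0 and finishes at hour 9.
After data validation (finishes hour 9), calibration can start at hour 9 and finishes at hour 12.
Hyperparameter sweep waits on data validation (finishes hour 9, plus 1-hour gap → hour 10), so it starts at hour 10 and finishes at 10 + 9 = hour 19.
After its own release at hour 2, data ingestion can start at hour 2 and finishes at hour 3.
Train/test split cannot start until data ingestion (finishes hour 3, plus 3-hour gap → hour 6); data validation (finishes hour 9, plus 1-hour gap → hour 10). The controlling bound is hour 10, so train/test split finishes at 10 + 1 = hour 11.
For model training: train/test split (finishes hour 11); data validation (finishes hour 9, plus 3-hour gap → hour 12); hyperparameter sweep (finishes hour 19). Taking the maximum gives a start of hour 19, and it finishes at 19 + 7 = hour 26.
Model export cannot begin until model training (finishes hour 26). It runs from hour 26 to 26 + 1 = hour 27.
Deployment has to wait for model export (finishes hour 27); calibration (finishes hour 12). The latest of these is hour 27, so deployment runs hour 27 to 27 + 1 = hour 28.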